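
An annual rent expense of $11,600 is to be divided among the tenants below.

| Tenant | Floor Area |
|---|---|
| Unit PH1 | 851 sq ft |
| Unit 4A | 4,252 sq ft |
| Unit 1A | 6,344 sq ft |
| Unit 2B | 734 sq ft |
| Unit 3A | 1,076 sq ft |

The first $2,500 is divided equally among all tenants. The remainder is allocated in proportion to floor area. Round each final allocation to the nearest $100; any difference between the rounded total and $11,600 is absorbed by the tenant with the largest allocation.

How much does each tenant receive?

Unit PH1: $1,100 · Unit 4A: $3,400 · Unit 1A: $4,900 · Unit 2B: $1,000 · Unit 3A: $1,200

$2,500 shared equally gives $500 per tenant.
Remainder $9,100 by floor area (total 13,257): Unit PH1 584.15 → $600; Unit 4A 2,918.70 → $2,900; Unit 1A 4,354.71 → $4,400; Unit 2B 503.84 → $500; Unit 3A 738.60 → $700.
Totals: Unit PH1 $500 + $600 = $1,100; Unit 4A $500 + $2,900 = $3,400; Unit 1A $500 + $4,400 = $4,900; Unit 2B $500 + $500 = $1,000; Unit 3A $500 + $700 = $1,200.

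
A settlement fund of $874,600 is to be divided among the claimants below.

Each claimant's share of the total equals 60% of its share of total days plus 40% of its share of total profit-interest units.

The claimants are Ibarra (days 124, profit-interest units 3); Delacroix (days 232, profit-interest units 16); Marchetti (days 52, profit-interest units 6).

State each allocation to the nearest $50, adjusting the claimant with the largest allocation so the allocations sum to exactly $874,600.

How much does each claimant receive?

Ibarra: $201,450; Delacroix: $522,300; Marchetti: $150,850

Totals — days 408, profit-interest units 25.
Combined weights (60% days + 40% profit-interest units): Ibarra 0.2304; Delacroix 0.5972; Marchetti 0.1725.
Unrounded shares: Ibarra 201,466.68; Delacroix 522,290.54; Marchetti 150,842.78.
After rounding ($50): Ibarra $201,450; Delacroix $522,300; Marchetti $150,850. Sum = $874,600.
Rounded total matches; no reconciliation needed.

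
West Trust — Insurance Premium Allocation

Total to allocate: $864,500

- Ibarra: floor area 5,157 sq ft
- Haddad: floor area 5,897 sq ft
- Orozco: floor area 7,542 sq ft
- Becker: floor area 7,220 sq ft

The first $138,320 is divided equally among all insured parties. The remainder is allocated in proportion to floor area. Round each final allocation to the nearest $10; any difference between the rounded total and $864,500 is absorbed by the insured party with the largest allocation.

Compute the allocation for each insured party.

Ibarra: $179,640; Haddad: $200,460; Orozco: $246,730; Becker: $237,670

First tranche $138,320 split equally: $34,580 each.
Remainder $726,180 by floor area (total 25,816): Ibarra 145,061.60 → $145,060; Haddad 165,877.11 → $165,880; Orozco 212,149.43 → $212,150; Becker 203,091.87 → $203,090.
Totals: Ibarra $34,580 + $145,060 = $179,640; Haddad $34,580 + $165,880 = $200,460; Orozco $34,580 + $212,150 = $246,730; Becker $34,580 + $203,090 = $237,670.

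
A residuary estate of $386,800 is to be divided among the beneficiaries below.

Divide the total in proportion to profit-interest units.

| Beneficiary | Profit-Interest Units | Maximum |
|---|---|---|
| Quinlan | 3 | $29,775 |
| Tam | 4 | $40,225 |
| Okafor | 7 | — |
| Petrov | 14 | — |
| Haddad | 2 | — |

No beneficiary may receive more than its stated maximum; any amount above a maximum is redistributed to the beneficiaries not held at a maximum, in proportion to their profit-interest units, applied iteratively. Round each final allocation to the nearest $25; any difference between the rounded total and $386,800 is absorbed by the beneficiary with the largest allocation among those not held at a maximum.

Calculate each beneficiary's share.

Combined profit-interest units = 30.
Unconstrained shares: Quinlan 38,680.00; Tam 51,573.33; Okafor 90,253.33; Petrov 180,506.67; Haddad 25,786.67.
Capped: Quinlan ($29,775), Tam ($40,225); remaining pool $316,800 reallocated over remaining profit-interest units 23.
Shares after redistribution: Okafor 96,417.39 → $96,425; Petrov 192,834.78 → $192,825; Haddad 27,547.83 → $27,550.

Quinlan: $29,775 | Tam: $40,225 | Okafor: $96,425 | Petrov: $192,825 | Haddad: $27,550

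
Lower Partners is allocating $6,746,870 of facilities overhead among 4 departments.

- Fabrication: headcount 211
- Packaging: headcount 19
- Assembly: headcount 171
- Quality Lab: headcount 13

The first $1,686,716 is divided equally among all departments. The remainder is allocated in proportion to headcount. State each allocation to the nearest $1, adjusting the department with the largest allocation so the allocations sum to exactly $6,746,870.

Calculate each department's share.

Fabrication: $3,000,646; Packaging: $653,908; Assembly: $2,511,743; Quality Lab: $580,573

Equal tier: $1,686,716 ÷ 4 = $421,679 apiece.
Remainder $5,060,154 by headcount (total 414): Fabrication 2,578,967.38 → $2,578,967; Packaging 232,229.29 → $232,229; Assembly 2,090,063.61 → $2,090,064; Quality Lab 158,893.72 → $158,894.
Totals: Fabrication $421,679 + $2,578,967 = $3,000,646; Packaging $421,679 + $232,229 = $653,908; Assembly $421,679 + $2,090,064 = $2,511,743; Quality Lab $421,679 + $158,894 = $580,573.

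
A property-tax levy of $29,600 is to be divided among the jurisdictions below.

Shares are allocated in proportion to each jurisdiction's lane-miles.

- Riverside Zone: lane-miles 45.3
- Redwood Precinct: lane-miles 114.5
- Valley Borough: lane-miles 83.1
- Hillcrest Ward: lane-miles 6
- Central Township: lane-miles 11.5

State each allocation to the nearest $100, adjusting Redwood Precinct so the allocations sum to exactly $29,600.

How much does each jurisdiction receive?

Riverside Zone: $5,100; Redwood Precinct: $13,100; Valley Borough: $9,400; Hillcrest Ward: $700; Central Township: $1,300

Sum of lane-miles: 260.4.
Raw shares: Riverside Zone 45.3/260.4 × $29,600 = 5,149.31; Redwood Precinct 114.5/260.4 × $29,600 = 13,015.36; Valley Borough 83.1/260.4 × $29,600 = 9,446.08; Hillcrest Ward 6/260.4 × $29,600 = 682.03; Central Township 11.5/260.4 × $29,600 = 1,307.22.
At nearest $100: Riverside Zone $5,100; Redwood Precinct $13,000; Valley Borough $9,400; Hillcrest Ward $700; Central Township $1,300. Sum = $29,500.
Difference $29,600 − $29,500 = +$100 applied to Redwood Precinct: Redwood Precinct becomes $13,100.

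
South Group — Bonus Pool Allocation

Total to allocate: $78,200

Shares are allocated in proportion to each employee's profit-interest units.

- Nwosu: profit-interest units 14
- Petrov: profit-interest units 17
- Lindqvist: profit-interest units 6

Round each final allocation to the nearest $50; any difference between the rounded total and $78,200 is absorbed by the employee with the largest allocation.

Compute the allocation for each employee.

Sum of profit-interest units: 37.
Proportional shares: Nwosu 14/37 × $78,200 = 29,589.19; Petrov 17/37 × $78,200 = 35,929.73; Lindqvist 6/37 × $78,200 = 12,681.08.
After rounding ($50): Nwosu $29,600; Petrov $35,950; Lindqvist $12,700. Sum = $78,250.
Difference $78,200 − $78,250 = −$50 applied to largest allocation (Petrov): Petrov becomes $35,900.

Nwosu: $29,600 | Petrov: $35,900 | Lindqvist: $12,700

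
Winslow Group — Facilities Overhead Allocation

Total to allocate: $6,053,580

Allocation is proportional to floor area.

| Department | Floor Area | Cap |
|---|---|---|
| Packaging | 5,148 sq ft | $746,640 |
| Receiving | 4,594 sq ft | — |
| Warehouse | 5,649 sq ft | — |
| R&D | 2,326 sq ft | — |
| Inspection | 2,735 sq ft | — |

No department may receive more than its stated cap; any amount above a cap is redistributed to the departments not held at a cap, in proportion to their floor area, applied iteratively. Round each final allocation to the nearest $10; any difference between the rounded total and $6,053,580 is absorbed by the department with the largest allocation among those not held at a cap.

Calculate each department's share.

Packaging: $746,640; Receiving: $1,593,050; Warehouse: $1,958,900; R&D: $806,580; Inspection: $948,410

Sum of floor area: 20,452.
Proportional shares (ignoring caps): Packaging 1,523,754.64; Receiving 1,359,776.38; Warehouse 1,672,045.44; R&D 688,471.89; Inspection 809,531.65.
Capped: Packaging ($746,640); residual $5,306,940 reallocated over remaining floor area 15,304.
Shares after redistribution: Receiving 1,593,052.95 → $1,593,050; Warehouse 1,958,893.37 → $1,958,890; R&D 806,582.75 → $806,580; Inspection 948,410.93 → $948,410.
Rounding difference +$10 applied to Warehouse → $1,958,900.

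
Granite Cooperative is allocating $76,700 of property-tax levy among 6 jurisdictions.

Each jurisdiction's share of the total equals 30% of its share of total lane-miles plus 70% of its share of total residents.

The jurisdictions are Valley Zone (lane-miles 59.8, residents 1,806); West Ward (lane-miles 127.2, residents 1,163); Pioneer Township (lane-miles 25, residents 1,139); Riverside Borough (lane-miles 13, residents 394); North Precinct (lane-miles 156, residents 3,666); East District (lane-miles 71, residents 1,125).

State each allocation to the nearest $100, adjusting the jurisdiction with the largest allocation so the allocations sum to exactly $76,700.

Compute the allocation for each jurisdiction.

Totals — lane-miles 452, residents 9,293.
Blended shares (30% lane-miles + 70% residents): Valley Zone 0.1757; West Ward 0.1720; Pioneer Township 0.1024; Riverside Borough 0.0383; North Precinct 0.3797; East District 0.1319.
Unrounded shares: Valley Zone 13,478.35; West Ward 13,194.57; Pioneer Township 7,853.21; Riverside Borough 2,938.11; North Precinct 29,121.70; East District 10,114.05.
At nearest $100: Valley Zone $13,500; West Ward $13,200; Pioneer Township $7,900; Riverside Borough $2,900; North Precinct $29,100; East District $10,100. Sum = $76,700.
Rounded total matches; no reconciliation needed.

Valley Zone: $13,500; West Ward: $13,200; Pioneer Township: $7,900; Riverside Borough: $2,900; North Precinct: $29,100; East District: $10,100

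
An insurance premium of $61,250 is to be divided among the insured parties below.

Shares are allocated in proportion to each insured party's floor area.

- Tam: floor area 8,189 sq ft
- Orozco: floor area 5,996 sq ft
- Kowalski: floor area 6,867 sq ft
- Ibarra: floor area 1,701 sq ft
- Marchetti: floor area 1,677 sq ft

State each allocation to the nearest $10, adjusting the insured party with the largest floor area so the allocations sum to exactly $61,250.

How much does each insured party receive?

Floor area total: 24,430.
Pro-rata amounts: Tam 8,189/24,430 × $61,250 = 20,531.16; Orozco 5,996/24,430 × $61,250 = 15,032.95; Kowalski 6,867/24,430 × $61,250 = 17,216.69; Ibarra 1,701/24,430 × $61,250 = 4,264.68; Marchetti 1,677/24,430 × $61,250 = 4,204.51.
After rounding ($10): Tam $20,530; Orozco $15,030; Kowalski $17,220; Ibarra $4,260; Marchetti $4,200. Sum = $61,240.
Difference $61,250 − $61,240 = +$10 applied to largest floor area (Tam): Tam becomes $20,540.

Tam: $20,540; Orozco: $15,030; Kowalski: $17,220; Ibarra: $4,260; Marchetti: $4,200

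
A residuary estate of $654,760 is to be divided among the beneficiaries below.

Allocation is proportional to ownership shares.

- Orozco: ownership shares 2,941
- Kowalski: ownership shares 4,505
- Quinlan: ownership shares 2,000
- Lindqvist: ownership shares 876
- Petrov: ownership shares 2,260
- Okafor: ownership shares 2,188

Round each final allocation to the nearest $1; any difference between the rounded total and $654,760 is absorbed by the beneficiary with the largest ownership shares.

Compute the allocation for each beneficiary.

Orozco: $130,376 | Kowalski: $199,708 | Quinlan: $88,661 | Lindqvist: $38,833 | Petrov: $100,187 | Okafor: $96,995

Ownership shares total: 2,941 + 4,505 + 2,000 + 876 + 2,260 + 2,188 = 14,770.
Pro-rata amounts: Orozco 130,375.70; Kowalski 199,708.45; Quinlan 88,660.80; Lindqvist 38,833.43; Petrov 100,186.70; Okafor 96,994.91.
At nearest $1: Orozco $130,376; Kowalski $199,708; Quinlan $88,661; Lindqvist $38,833; Petrov $100,187; Okafor $96,995. Sum = $654,760.
Rounded total matches; no reconciliation needed.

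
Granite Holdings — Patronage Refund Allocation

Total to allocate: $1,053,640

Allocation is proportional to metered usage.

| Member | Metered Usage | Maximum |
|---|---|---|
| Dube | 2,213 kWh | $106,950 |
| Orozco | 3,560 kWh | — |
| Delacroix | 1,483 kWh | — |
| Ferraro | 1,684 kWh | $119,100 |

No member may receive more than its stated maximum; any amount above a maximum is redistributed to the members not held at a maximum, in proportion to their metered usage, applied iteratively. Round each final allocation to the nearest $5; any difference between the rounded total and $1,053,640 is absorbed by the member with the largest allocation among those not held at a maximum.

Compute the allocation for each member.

Sum of metered usage: 8,940.
Proportional shares (ignoring caps): Dube 260,817.15; Orozco 419,570.29; Delacroix 174,781.67; Ferraro 198,470.89.
Capped: Dube ($106,950), Ferraro ($119,100); residual $827,590 reallocated over remaining metered usage 5,043.
Redistributed shares: Orozco 584,219.79 → $584,220; Delacroix 243,370.21 → $243,370.

Dube: $106,950 | Orozco: $584,220 | Delacroix: $243,370 | Ferraro: $119,100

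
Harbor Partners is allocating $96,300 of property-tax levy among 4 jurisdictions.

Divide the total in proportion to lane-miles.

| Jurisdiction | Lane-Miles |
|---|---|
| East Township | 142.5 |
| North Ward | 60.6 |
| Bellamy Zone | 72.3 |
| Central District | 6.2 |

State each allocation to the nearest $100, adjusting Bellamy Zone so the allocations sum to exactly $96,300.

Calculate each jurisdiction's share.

Lane-miles total: 281.6.
Proportional shares: East Township 142.5/281.6 × $96,300 = 48,731.36; North Ward 60.6/281.6 × $96,300 = 20,723.65; Bellamy Zone 72.3/281.6 × $96,300 = 24,724.75; Central District 6.2/281.6 × $96,300 = 2,120.24.
Rounded to nearest $100: East Township $48,700; North Ward $20,700; Bellamy Zone $24,700; Central District $2,100. Sum = $96,200.
Difference $96,300 − $96,200 = +$100 applied to Bellamy Zone: Bellamy Zone becomes $24,800.

East Township: $48,700 · North Ward: $20,700 · Bellamy Zone: $24,800 · Central District: $2,100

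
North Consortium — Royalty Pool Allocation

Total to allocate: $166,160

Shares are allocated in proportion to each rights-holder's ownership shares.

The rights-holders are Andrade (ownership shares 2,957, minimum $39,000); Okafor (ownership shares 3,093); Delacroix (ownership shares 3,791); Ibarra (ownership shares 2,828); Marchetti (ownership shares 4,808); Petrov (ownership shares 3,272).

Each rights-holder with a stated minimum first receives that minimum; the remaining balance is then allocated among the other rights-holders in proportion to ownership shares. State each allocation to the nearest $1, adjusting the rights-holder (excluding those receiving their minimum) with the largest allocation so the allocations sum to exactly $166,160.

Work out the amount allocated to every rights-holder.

Andrade: $39,000; Okafor: $22,106; Delacroix: $27,094; Ibarra: $20,212; Marchetti: $34,363; Petrov: $23,385

Fund the minimums — Andrade $39,000. Residual $127,160.
Residual split over remaining ownership shares 17,792: Okafor 22,105.77 → $22,106; Delacroix 27,094.40 → $27,094; Ibarra 20,211.81 → $20,212; Marchetti 34,362.93 → $34,363; Petrov 23,385.09 → $23,385.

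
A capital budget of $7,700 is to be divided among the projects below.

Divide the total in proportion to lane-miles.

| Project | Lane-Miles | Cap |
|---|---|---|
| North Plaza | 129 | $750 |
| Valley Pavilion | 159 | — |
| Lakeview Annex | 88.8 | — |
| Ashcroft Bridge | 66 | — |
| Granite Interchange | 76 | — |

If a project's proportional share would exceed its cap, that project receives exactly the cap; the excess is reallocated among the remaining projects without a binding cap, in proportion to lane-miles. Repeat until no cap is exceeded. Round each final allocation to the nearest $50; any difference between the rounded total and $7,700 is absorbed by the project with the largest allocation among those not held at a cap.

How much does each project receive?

North Plaza: $750; Valley Pavilion: $2,800; Lakeview Annex: $1,600; Ashcroft Bridge: $1,200; Granite Interchange: $1,350

Total lane-miles = 518.8.
Proportional shares (ignoring caps): North Plaza 1,914.61; Valley Pavilion 2,359.87; Lakeview Annex 1,317.96; Ashcroft Bridge 979.57; Granite Interchange 1,127.99.
Held at cap: North Plaza ($750); balance $6,950 reallocated over remaining lane-miles 389.8.
Shares after redistribution: Valley Pavilion 2,834.92 → $2,850; Lakeview Annex 1,583.27 → $1,600; Ashcroft Bridge 1,176.76 → $1,200; Granite Interchange 1,355.05 → $1,350.
Rounding difference −$50 applied to Valley Pavilion → $2,800.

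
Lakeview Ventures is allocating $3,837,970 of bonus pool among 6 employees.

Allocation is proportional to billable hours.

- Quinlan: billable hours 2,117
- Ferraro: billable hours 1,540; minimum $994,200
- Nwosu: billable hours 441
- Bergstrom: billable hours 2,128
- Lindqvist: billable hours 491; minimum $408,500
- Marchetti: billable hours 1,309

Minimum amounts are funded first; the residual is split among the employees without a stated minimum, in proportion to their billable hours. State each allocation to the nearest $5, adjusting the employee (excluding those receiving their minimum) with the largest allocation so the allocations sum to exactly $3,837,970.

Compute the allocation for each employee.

Quinlan: $859,960; Ferraro: $994,200; Nwosu: $179,140; Bergstrom: $864,430; Lindqvist: $408,500; Marchetti: $531,740

Guaranteed amounts: Ferraro $994,200; Lindqvist $408,500. Balance $2,435,270.
Balance split over remaining billable hours 5,995: Quinlan 859,961.07 → $859,960; Nwosu 179,141.63 → $179,140; Bergstrom 864,429.45 → $864,430; Marchetti 531,737.85 → $531,740.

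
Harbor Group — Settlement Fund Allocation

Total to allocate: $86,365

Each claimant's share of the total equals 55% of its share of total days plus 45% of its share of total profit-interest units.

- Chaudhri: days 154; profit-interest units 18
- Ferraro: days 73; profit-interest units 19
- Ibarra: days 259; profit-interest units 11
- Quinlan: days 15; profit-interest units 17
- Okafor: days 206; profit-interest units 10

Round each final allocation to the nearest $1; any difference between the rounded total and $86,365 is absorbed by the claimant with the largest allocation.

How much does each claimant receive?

Days total 707; profit-interest units total 75.
Combined weights (55% days + 45% profit-interest units): Chaudhri 0.2278; Ferraro 0.1708; Ibarra 0.2675; Quinlan 0.1137; Okafor 0.2203.
Unrounded shares: Chaudhri 19,674.12; Ferraro 14,750.21; Ibarra 23,101.35; Quinlan 9,817.03; Okafor 19,022.29.
After rounding ($1): Chaudhri $19,674; Ferraro $14,750; Ibarra $23,101; Quinlan $9,817; Okafor $19,022. Sum = $86,364.
Difference $86,365 − $86,364 = +$1 applied to largest allocation (Ibarra): Ibarra becomes $23,102.

Chaudhri: $19,674; Ferraro: $14,750; Ibarra: $23,102; Quinlan: $9,817; Okafor: $19,022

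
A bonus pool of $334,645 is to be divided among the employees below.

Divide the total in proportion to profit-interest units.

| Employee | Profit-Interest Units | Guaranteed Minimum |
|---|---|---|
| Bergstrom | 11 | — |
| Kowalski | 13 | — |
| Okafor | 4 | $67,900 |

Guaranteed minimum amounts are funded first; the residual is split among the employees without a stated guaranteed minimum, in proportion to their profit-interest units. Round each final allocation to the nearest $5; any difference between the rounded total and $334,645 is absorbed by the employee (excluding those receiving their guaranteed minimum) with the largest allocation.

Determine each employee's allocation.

Guaranteed amounts: Okafor $67,900. Remaining pool $266,745.
Remaining pool split over remaining profit-interest units 24: Bergstrom 122,258.12 → $122,260; Kowalski 144,486.88 → $144,485.

Bergstrom: $122,260 · Kowalski: $144,485 · Okafor: $67,900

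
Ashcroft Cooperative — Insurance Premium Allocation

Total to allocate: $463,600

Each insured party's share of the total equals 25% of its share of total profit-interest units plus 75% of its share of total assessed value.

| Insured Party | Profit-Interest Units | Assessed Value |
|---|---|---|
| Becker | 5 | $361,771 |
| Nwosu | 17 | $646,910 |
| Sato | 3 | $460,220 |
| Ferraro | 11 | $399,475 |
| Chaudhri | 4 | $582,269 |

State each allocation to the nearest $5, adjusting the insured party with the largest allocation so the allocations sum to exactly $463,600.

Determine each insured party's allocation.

Totals — profit-interest units 40, assessed value 2,450,645.
Combined weights (25% profit-interest units + 75% assessed value): Becker 0.1420; Nwosu 0.3042; Sato 0.1596; Ferraro 0.1910; Chaudhri 0.2032.
Raw shares: Becker 65,815.94; Nwosu 141,041.75; Sato 73,988.98; Ferraro 88,550.42; Chaudhri 94,202.92.
Rounded to nearest $5: Becker $65,815; Nwosu $141,040; Sato $73,990; Ferraro $88,550; Chaudhri $94,205. Sum = $463,600.
Sum already equals the total — no adjustment.

Becker: $65,815; Nwosu: $141,040; Sato: $73,990; Ferraro: $88,550; Chaudhri: $94,205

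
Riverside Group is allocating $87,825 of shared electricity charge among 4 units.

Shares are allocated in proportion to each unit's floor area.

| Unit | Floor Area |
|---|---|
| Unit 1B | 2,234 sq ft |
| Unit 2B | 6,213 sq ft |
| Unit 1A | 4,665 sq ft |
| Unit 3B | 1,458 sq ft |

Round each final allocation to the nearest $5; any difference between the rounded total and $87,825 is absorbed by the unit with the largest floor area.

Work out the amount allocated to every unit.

Unit 1B: $13,465 | Unit 2B: $37,450 | Unit 1A: $28,120 | Unit 3B: $8,790

Floor area total: 2,234 + 6,213 + 4,665 + 1,458 = 14,570.
Unrounded shares: Unit 1B 13,466.10; Unit 2B 37,450.70; Unit 1A 28,119.67; Unit 3B 8,788.53.
After rounding ($5): Unit 1B $13,465; Unit 2B $37,450; Unit 1A $28,120; Unit 3B $8,790. Sum = $87,825.
No rounding difference to absorb.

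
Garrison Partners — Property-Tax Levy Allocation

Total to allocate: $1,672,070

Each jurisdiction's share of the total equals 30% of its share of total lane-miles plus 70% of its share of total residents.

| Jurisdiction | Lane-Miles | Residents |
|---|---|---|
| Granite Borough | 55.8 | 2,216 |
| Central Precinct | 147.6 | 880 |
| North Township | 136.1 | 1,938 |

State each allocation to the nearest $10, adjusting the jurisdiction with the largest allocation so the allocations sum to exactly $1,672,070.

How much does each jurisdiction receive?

Granite Borough: $597,690; Central Precinct: $422,690; North Township: $651,690

Lane-miles total 339.5; residents total 5,034.
Combined weights (30% lane-miles + 70% residents): Granite Borough 0.3575; Central Precinct 0.2528; North Township 0.3898.
Unrounded shares: Granite Borough 597,685.47; Central Precinct 422,690.93; North Township 651,693.60.
At nearest $10: Granite Borough $597,690; Central Precinct $422,690; North Township $651,690. Sum = $1,672,070.
No rounding difference to absorb.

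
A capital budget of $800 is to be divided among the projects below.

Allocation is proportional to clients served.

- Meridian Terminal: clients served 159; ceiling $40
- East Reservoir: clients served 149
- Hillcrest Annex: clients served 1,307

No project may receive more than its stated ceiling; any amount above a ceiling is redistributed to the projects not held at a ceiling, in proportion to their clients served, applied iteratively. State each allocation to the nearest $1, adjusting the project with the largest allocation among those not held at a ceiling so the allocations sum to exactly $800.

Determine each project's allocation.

Meridian Terminal: $40; East Reservoir: $78; Hillcrest Annex: $682

Sum of clients served: 1,615.
Unconstrained shares: Meridian Terminal 78.76; East Reservoir 73.81; Hillcrest Annex 647.43.
Capped: Meridian Terminal ($40); balance $760 reallocated over remaining clients served 1,456.
Remaining shares: East Reservoir 77.77 → $78; Hillcrest Annex 682.23 → $682.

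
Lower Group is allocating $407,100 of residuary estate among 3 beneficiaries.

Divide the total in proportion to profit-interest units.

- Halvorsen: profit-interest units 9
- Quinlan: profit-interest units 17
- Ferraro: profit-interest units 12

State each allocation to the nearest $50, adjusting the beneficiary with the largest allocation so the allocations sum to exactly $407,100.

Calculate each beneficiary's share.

Halvorsen: $96,400 · Quinlan: $182,150 · Ferraro: $128,550

Sum of profit-interest units: 38.
Proportional shares: Halvorsen 9/38 × $407,100 = 96,418.42; Quinlan 17/38 × $407,100 = 182,123.68; Ferraro 12/38 × $407,100 = 128,557.89.
At nearest $50: Halvorsen $96,400; Quinlan $182,100; Ferraro $128,550. Sum = $407,050.
Difference $407,100 − $407,050 = +$50 applied to largest allocation (Quinlan): Quinlan becomes $182,150.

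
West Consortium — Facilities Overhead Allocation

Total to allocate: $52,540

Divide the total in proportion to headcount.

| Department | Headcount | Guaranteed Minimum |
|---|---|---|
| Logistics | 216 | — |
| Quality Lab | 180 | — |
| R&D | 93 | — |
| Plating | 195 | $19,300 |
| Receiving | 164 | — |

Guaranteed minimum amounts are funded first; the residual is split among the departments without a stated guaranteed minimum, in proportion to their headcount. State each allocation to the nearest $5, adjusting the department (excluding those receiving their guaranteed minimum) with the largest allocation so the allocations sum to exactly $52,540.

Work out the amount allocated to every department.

Logistics: $10,990 · Quality Lab: $9,165 · R&D: $4,735 · Plating: $19,300 · Receiving: $8,350

Fund the minimums — Plating $19,300. Residual $33,240.
Residual split over remaining headcount 653: Logistics 10,995.16 → $10,995; Quality Lab 9,162.63 → $9,165; R&D 4,734.03 → $4,735; Receiving 8,348.18 → $8,350.
Rounding difference −$5 applied to Logistics → $10,990.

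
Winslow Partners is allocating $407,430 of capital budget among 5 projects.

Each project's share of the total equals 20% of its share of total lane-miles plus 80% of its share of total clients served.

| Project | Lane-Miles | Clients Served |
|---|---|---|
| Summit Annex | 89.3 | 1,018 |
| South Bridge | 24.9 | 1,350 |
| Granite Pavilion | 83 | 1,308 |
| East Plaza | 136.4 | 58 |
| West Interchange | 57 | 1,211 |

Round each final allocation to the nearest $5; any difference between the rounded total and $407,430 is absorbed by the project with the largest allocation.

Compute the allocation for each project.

Lane-miles total 390.6; clients served total 4,945.
Composite weights (20% lane-miles + 80% clients served): Summit Annex 0.2104; South Bridge 0.2312; Granite Pavilion 0.2541; East Plaza 0.0792; West Interchange 0.2251.
Raw shares: Summit Annex 85,729.85; South Bridge 94,178.28; Granite Pavilion 103,530.57; East Plaza 32,278.43; West Interchange 91,712.87.
After rounding ($5): Summit Annex $85,730; South Bridge $94,180; Granite Pavilion $103,530; East Plaza $32,280; West Interchange $91,715. Sum = $407,435.
Difference $407,430 − $407,435 = −$5 applied to largest allocation (Granite Pavilion): Granite Pavilion becomes $103,525.

Summit Annex: $85,730; South Bridge: $94,180; Granite Pavilion: $103,525; East Plaza: $32,280; West Interchange: $91,715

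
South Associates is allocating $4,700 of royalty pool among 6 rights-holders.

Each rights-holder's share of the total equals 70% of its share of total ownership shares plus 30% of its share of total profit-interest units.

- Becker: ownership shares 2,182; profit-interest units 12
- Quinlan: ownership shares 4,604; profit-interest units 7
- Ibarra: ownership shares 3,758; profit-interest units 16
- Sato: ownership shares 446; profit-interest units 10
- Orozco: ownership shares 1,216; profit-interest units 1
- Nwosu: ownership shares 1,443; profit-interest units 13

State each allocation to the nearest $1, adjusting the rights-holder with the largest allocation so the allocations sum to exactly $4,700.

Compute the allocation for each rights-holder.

Ownership shares total 13,649; profit-interest units total 59.
Combined weights (70% ownership shares + 30% profit-interest units): Becker 0.1729; Quinlan 0.2717; Ibarra 0.2741; Sato 0.0737; Orozco 0.0674; Nwosu 0.1401.
Raw shares: Becker 812.74; Quinlan 1,277.05; Ibarra 1,288.21; Sato 346.49; Orozco 317.01; Nwosu 658.503.
At nearest $1: Becker $813; Quinlan $1,277; Ibarra $1,288; Sato $346; Orozco $317; Nwosu $659. Sum = $4,700.
Rounded total matches; no reconciliation needed.

Becker: $813 · Quinlan: $1,277 · Ibarra: $1,288 · Sato: $346 · Orozco: $317 · Nwosu: $659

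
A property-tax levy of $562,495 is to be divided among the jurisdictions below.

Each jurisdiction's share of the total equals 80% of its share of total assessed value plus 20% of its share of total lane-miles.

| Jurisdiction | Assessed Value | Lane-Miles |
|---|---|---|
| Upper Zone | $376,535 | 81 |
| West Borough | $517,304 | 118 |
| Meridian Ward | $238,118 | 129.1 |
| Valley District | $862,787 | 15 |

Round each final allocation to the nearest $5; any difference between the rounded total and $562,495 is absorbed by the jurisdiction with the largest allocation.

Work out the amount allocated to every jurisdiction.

Upper Zone: $111,500; West Borough: $155,390; Meridian Ward: $96,050; Valley District: $199,555

Assessed value total 1,994,744; lane-miles total 343.1.
Blended shares (80% assessed value + 20% lane-miles): Upper Zone 0.1982; West Borough 0.2763; Meridian Ward 0.1708; Valley District 0.3548.
Unrounded shares: Upper Zone 111,501.93; West Borough 155,390.05; Meridian Ward 96,047.82; Valley District 199,555.20.
After rounding ($5): Upper Zone $111,500; West Borough $155,390; Meridian Ward $96,050; Valley District $199,555. Sum = $562,495.
Rounded total matches; no reconciliation needed.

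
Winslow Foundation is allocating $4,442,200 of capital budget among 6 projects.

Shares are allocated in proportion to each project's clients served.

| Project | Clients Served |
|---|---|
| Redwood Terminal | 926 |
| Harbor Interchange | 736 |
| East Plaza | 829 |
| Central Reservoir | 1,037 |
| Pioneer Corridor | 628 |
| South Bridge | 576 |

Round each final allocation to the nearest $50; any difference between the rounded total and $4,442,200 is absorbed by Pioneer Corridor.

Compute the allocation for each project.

Redwood Terminal: $869,300 · Harbor Interchange: $690,950 · East Plaza: $778,250 · Central Reservoir: $973,500 · Pioneer Corridor: $589,500 · South Bridge: $540,700

Sum of clients served: 4,732.
Pro-rata amounts: Redwood Terminal 926/4,732 × $4,442,200 = 869,289.35; Harbor Interchange 736/4,732 × $4,442,200 = 690,925.44; East Plaza 829/4,732 × $4,442,200 = 778,229.88; Central Reservoir 1,037/4,732 × $4,442,200 = 973,491.42; Pioneer Corridor 628/4,732 × $4,442,200 = 589,539.64; South Bridge 576/4,732 × $4,442,200 = 540,724.26.
After rounding ($50): Redwood Terminal $869,300; Harbor Interchange $690,950; East Plaza $778,250; Central Reservoir $973,500; Pioneer Corridor $589,550; South Bridge $540,700. Sum = $4,442,250.
Difference $4,442,200 − $4,442,250 = −$50 applied to Pioneer Corridor: Pioneer Corridor becomes $589,500.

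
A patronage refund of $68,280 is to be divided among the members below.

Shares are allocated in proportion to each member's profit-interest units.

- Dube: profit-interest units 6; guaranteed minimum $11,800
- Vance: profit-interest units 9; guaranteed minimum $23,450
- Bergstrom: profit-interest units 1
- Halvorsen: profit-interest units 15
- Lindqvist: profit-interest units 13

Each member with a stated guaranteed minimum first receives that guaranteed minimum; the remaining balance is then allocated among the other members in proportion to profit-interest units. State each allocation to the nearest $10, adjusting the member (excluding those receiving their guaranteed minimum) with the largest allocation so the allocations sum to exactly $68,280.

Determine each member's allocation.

Dube: $11,800; Vance: $23,450; Bergstrom: $1,140; Halvorsen: $17,080; Lindqvist: $14,810

Fund the minimums — Dube $11,800; Vance $23,450. Remaining pool $33,030.
Remaining pool split over remaining profit-interest units 29: Bergstrom 1,138.97 → $1,140; Halvorsen 17,084.48 → $17,080; Lindqvist 14,806.55 → $14,810.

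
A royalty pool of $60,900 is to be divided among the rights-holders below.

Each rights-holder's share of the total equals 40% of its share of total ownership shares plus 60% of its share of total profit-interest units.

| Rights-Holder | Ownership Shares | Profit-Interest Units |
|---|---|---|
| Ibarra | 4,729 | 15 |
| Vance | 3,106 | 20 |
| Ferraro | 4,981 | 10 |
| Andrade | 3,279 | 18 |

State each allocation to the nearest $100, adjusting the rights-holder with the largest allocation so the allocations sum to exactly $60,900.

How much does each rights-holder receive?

Totals — ownership shares 16,095, profit-interest units 63.
Combined weights (40% ownership shares + 60% profit-interest units): Ibarra 0.2604; Vance 0.2677; Ferraro 0.2190; Andrade 0.2529.
Unrounded shares: Ibarra 15,857.41; Vance 16,300.97; Ferraro 13,338.81; Andrade 15,402.81.
Rounded to nearest $100: Ibarra $15,900; Vance $16,300; Ferraro $13,300; Andrade $15,400. Sum = $60,900.
Sum already equals the total — no adjustment.

Ibarra: $15,900 · Vance: $16,300 · Ferraro: $13,300 · Andrade: $15,400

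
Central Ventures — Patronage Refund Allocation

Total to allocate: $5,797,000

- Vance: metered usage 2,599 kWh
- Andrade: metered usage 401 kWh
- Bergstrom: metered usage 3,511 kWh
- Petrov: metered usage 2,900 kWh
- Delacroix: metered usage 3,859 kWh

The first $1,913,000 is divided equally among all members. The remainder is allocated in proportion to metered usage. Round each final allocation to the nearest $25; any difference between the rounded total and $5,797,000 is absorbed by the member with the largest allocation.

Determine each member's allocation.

Vance: $1,143,300 · Andrade: $499,975 · Bergstrom: $1,410,225 · Petrov: $1,231,400 · Delacroix: $1,512,100

$1,913,000 shared equally gives $382,600 per member.
Remainder $3,884,000 by metered usage (total 13,270): Vance 760,702.03 → $760,700; Andrade 117,368.80 → $117,375; Bergstrom 1,027,635.57 → $1,027,625; Petrov 848,801.81 → $848,800; Delacroix 1,129,491.79 → $1,129,500.
Totals: Vance $382,600 + $760,700 = $1,143,300; Andrade $382,600 + $117,375 = $499,975; Bergstrom $382,600 + $1,027,625 = $1,410,225; Petrov $382,600 + $848,800 = $1,231,400; Delacroix $382,600 + $1,129,500 = $1,512,100.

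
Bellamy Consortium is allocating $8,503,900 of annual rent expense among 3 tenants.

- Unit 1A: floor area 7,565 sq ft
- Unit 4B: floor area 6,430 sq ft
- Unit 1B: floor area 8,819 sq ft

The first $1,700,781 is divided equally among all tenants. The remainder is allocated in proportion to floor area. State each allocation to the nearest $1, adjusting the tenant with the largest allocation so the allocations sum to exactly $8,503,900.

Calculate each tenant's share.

$1,700,781 shared equally gives $566,927 per tenant.
Remainder $6,803,119 by floor area (total 22,814): Unit 1A 2,255,877.76 → $2,255,878; Unit 4B 1,917,421.55 → $1,917,422; Unit 1B 2,629,819.69 → $2,629,820.
Rounding difference −$1 on remainder applied to Unit 1B.
Totals: Unit 1A $566,927 + $2,255,878 = $2,822,805; Unit 4B $566,927 + $1,917,422 = $2,484,349; Unit 1B $566,927 + $2,629,819 = $3,196,746.

Unit 1A: $2,822,805 | Unit 4B: $2,484,349 | Unit 1B: $3,196,746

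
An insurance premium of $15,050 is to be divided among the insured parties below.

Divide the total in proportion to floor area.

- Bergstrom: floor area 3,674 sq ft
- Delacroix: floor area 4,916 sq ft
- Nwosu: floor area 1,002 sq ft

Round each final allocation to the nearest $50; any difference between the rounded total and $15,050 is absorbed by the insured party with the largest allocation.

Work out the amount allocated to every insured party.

Combined floor area = 9,592.
Unrounded shares: Bergstrom 3,674/9,592 × $15,050 = 5,764.56; Delacroix 4,916/9,592 × $15,050 = 7,713.28; Nwosu 1,002/9,592 × $15,050 = 1,572.15.
At nearest $50: Bergstrom $5,750; Delacroix $7,700; Nwosu $1,550. Sum = $15,000.
Difference $15,050 − $15,000 = +$50 applied to largest allocation (Delacroix): Delacroix becomes $7,750.

Bergstrom: $5,750; Delacroix: $7,750; Nwosu: $1,550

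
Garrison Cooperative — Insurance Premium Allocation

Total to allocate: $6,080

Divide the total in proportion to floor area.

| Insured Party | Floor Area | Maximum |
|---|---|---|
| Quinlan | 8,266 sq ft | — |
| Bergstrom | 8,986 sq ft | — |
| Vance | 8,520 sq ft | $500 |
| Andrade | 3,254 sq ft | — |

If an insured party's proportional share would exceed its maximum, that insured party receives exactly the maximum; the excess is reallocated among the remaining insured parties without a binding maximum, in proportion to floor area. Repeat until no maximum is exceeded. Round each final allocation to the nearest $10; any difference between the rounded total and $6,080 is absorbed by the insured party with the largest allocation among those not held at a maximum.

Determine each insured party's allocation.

Total floor area = 29,026.
Unconstrained shares: Quinlan 1,731.46; Bergstrom 1,882.27; Vance 1,784.66; Andrade 681.61.
Capped: Vance ($500); remaining pool $5,580 reallocated over remaining floor area 20,506.
Redistributed shares: Quinlan 2,249.31 → $2,250; Bergstrom 2,445.23 → $2,450; Andrade 885.46 → $890.
Rounding difference −$10 applied to Bergstrom → $2,440.

Quinlan: $2,250; Bergstrom: $2,440; Vance: $500; Andrade: $890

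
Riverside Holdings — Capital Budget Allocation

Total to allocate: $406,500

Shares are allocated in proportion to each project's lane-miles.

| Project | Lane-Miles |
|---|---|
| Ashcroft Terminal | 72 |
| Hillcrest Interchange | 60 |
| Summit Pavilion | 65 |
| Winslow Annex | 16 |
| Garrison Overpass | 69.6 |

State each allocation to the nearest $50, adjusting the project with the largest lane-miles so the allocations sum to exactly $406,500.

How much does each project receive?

Ashcroft Terminal: $103,600 | Hillcrest Interchange: $86,300 | Summit Pavilion: $93,500 | Winslow Annex: $23,000 | Garrison Overpass: $100,100

Lane-miles total: 282.6.
Pro-rata amounts: Ashcroft Terminal 72/282.6 × $406,500 = 103,566.88; Hillcrest Interchange 60/282.6 × $406,500 = 86,305.73; Summit Pavilion 65/282.6 × $406,500 = 93,497.88; Winslow Annex 16/282.6 × $406,500 = 23,014.86; Garrison Overpass 69.6/282.6 × $406,500 = 100,114.65.
At nearest $50: Ashcroft Terminal $103,550; Hillcrest Interchange $86,300; Summit Pavilion $93,500; Winslow Annex $23,000; Garrison Overpass $100,100. Sum = $406,450.
Difference $406,500 − $406,450 = +$50 applied to largest lane-miles (Ashcroft Terminal): Ashcroft Terminal becomes $103,600.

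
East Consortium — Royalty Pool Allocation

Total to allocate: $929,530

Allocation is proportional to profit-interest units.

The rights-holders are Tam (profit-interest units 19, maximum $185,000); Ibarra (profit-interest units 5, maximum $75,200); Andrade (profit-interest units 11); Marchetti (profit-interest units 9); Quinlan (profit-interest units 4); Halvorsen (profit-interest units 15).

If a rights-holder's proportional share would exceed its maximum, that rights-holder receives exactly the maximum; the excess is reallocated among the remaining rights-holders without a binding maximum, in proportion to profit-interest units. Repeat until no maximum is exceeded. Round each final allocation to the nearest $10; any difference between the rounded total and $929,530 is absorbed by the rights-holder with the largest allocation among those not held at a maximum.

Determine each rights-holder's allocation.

Tam: $185,000; Ibarra: $75,200; Andrade: $188,790; Marchetti: $154,460; Quinlan: $68,650; Halvorsen: $257,430

Total profit-interest units = 63.
Proportional shares (ignoring caps): Tam 280,334.44; Ibarra 73,772.22; Andrade 162,298.89; Marchetti 132,790.00; Quinlan 59,017.78; Halvorsen 221,316.67.
Cap binds for Tam ($185,000); remaining pool $744,530 reallocated over remaining profit-interest units 44.
Cap binds for Ibarra ($75,200); remaining pool $669,330 reallocated over remaining profit-interest units 39.
Remaining shares: Andrade 188,785.38 → $188,790; Marchetti 154,460.77 → $154,460; Quinlan 68,649.23 → $68,650; Halvorsen 257,434.62 → $257,430.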